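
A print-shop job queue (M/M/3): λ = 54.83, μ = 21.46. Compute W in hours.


a = 2.5550; ρ = 0.8517; P₀ = 0.039126
Lq = P₀·a^c·ρ/(c!(1−ρ)²) = 4.20958
Wq = Lq/λ = 4.20958/54.83 = 0.07678 hr
W = Wq + 1/μ = 0.07678 + 0.04660 = 0.12337 hr

Final: 0.12337 hr


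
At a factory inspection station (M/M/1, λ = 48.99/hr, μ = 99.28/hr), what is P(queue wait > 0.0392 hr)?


ρ = 48.99/99.28 = 0.4935
P(Wq > t) = ρ·e^{−(μ−λ)t} = 0.4935·e^{−1.9714}
= 0.4935·0.139266 = 0.068721

Final: 0.068721


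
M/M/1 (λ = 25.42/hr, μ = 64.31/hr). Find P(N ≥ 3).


ρ = 25.42/64.31 = 0.3953
P(N ≥ n) = ρ^n = 0.3953^3 = 0.061758

Final: 0.061758


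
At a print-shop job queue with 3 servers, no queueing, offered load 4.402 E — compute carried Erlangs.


B(3,4.402) = 0.485087 (Erlang-B)
Carried load = a(1 − B) = 4.402·(1 − 0.485087) = 4.402·0.514913 = 2.2666 E

Final: 2.2666 Erlangs


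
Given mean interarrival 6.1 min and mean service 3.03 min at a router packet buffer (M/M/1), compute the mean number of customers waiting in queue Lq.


λ = 60/6.1 = 9.8361 /hr
μ = 60/3.03 = 19.8020 /hr
ρ = λ/μ = 9.8361/19.8020 = 0.4967
Lq = ρ²/(1−ρ) = 0.2467/0.5033 = 0.4902

Final: 0.4902


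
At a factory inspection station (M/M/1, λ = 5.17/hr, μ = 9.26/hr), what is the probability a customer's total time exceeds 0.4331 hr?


W ~ Exponential(μ−λ) for M/M/1.
μ − λ = 9.26 − 5.17 = 4.0900
P(W > t) = e^{−(μ−λ)t} = e^{−1.7714} = 0.170098

Final: 0.170098


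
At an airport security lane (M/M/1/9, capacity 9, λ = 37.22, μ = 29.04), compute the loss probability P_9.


ρ = λ/μ = 37.22/29.04 = 1.2817
P_K = (1−ρ)ρ^K/(1−ρ^(K+1)) = (-0.2817·9.332926)/(1 − 11.961828)
= -2.628903/-10.961828 = 0.239823

Final: 0.239823


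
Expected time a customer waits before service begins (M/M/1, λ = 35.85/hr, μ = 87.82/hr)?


ρ = 35.85/87.82 = 0.4082
Wq = ρ/(μ−λ) = 0.4082/(87.82 − 35.85) = 0.4082/51.97 = 0.007855 hr

Final: 0.007855 hr


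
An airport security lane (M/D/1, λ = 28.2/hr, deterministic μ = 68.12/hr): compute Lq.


ρ = 28.2/68.12 = 0.4140
M/D/1: Lq = ρ²/(2(1−ρ)) = 0.1714/(2·0.5860) = 0.14622

Final: 0.14622


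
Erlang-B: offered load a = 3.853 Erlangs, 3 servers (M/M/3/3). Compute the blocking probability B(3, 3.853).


B(c,a) = (a^c/c!) / Σ_{k=0}^{c} a^k/k!
a^3/3! = 9.533355
Σ terms (k=0..3): 1.00000 + 3.85300 + 7.42280 + 9.53336 = 21.809160
B = 9.533355/21.809160 = 0.437126

Final: 0.437126


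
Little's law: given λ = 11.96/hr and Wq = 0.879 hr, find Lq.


Lq = λWq = 11.96·0.879 = 10.5128

Final: 10.5128


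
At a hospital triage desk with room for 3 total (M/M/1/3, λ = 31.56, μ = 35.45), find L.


ρ = 31.56/35.45 = 0.8903
L = ρ[1 − (K+1)ρ^K + Kρ^(K+1)] / [(1−ρ)(1−ρ^(K+1))]
Numerator: 0.8903·(1 − 4·0.705606 + 3·0.628178) = 0.055296
Denominator: (0.1097)·(0.371822) = 0.040801
L = 0.055296/0.040801 = 1.3553

Final: 1.3553


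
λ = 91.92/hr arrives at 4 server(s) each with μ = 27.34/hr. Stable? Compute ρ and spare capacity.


Total capacity cμ = 4·27.34 = 109.36/hr
ρ = λ/(cμ) = 91.92/109.36 = 0.8405
Stable ⇔ ρ < 1: YES
Spare capacity = cμ − λ = 109.36 − 91.92 = 17.44/hr

Final: ρ = 0.8405; stable; margin = 17.44/hr


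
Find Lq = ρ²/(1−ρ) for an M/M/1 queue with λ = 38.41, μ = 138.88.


ρ = 38.41/138.88 = 0.2766
Lq = ρ²/(1−ρ) = 0.07649/0.7234 = 0.1057

Final: 0.1057


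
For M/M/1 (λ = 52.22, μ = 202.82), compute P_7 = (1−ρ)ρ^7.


ρ = 52.22/202.82 = 0.2575
P_n = (1−ρ)·ρ^n = (1 − 0.2575)·0.2575^7 = 0.7425·0.00007500 = 0.00005569

Final: 0.00005569


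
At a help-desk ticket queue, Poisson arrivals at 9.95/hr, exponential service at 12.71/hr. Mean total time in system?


W = 1/(μ−λ) = 1/(12.71 − 9.95) = 1/2.76 = 0.3623 hr

Final: 0.3623 hr


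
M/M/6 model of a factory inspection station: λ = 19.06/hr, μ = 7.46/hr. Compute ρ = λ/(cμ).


ρ = λ/(cμ) = 19.06/(6·7.46) = 19.06/44.76 = 0.4258

Final: 0.4258


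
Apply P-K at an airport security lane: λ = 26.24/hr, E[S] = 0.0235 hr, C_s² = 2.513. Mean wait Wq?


ρ = λ·E[S] = 26.24·0.0235 = 0.6166
E[S²] = E[S]²(1+C_s²) = 0.0235²·(1+2.513) = 0.001940
Wq = λ·E[S²]/(2(1−ρ)) = 26.24·0.001940/(2·0.3834) = 0.06640 hr

Final: 0.06640 hr


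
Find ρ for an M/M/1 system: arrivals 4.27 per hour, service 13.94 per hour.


ρ = λ/μ = 4.27/13.94 = 0.3063

Final: 0.3063


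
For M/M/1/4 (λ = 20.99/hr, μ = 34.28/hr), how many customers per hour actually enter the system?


ρ = 0.6123; P_K = (1−ρ)ρ^4/(1−ρ^5) = 0.059629
λ_eff = λ(1 − P_K) = 20.99·(1 − 0.059629) = 20.99·0.940371 = 19.7384 /hr

Final: 19.7384 /hr


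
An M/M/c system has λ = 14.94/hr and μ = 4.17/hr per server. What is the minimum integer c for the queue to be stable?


Stability requires cμ > λ ⇔ c > λ/μ.
λ/μ = 14.94/4.17 = 3.5827
Minimum integer c = ⌊3.5827⌋ + 1 = 4
Check: 4·4.17 = 16.68 > 14.94, while 3·4.17 = 12.51 ≤ 14.94

Final: 4 servers


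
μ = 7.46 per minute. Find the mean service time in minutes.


Mean service time = 1/μ = 1/7.46 minute = 0.13405 minute
In minutes: 0.13405 × 1 = 0.1340 min

Final: 0.1340 min


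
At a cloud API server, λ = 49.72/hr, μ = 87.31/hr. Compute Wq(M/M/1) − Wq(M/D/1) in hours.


ρ = 49.72/87.31 = 0.5695
Wq(M/M/1) = ρ/(μ−λ) = 0.5695/37.59 = 0.01515 hr
Wq(M/D/1) = ρ/(2(μ−λ)) = 0.007575 hr
Savings = 0.01515 − 0.007575 = 0.007575 hr

Final: 0.007575 hr


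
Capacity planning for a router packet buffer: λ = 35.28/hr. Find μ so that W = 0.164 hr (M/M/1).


W = 1/(μ−λ) ⇒ μ − λ = 1/W = 1/0.164 = 6.0976
μ = λ + 1/W = 35.28 + 6.0976 = 41.3776 per hr

Final: 41.3776 /hr


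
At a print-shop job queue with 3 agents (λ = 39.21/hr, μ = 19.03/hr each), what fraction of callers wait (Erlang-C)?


a = λ/μ = 2.0604; ρ = a/3 = 0.6868
P₀ = 0.101646 (from M/M/c formula)
C(c,a) = [a^c/(c!(1−ρ))]·P₀ = [8.74730/(6·0.3132)]·0.101646
= 4.65495·0.101646 = 0.473157

Final: 0.473157


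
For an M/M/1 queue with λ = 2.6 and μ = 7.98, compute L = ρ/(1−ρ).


ρ = λ/μ = 2.6/7.98 = 0.3258
L = ρ/(1−ρ) = 0.3258/(1 − 0.3258) = 0.3258/0.6742 = 0.4833

Final: 0.4833


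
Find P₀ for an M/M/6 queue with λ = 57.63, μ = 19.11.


a = λ/μ = 57.63/19.11 = 3.0157; ρ = a/c = 0.5026
Σ_{k=0}^{5} a^k/k! (terms k=0..5) = 1.00000 + 3.01570 + 4.54722 + 4.57101 + 3.44620 + 2.07854 = 18.65867
Tail: a^6/(6!(1−ρ)) = 752.19007/(720·0.4974) = 2.10041
P₀ = 1/(18.65867 + 2.10041) = 1/20.75908 = 0.048172

Final: 0.048172


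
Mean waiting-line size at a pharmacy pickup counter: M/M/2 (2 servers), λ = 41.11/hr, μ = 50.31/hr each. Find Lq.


a = λ/μ = 0.8171; ρ = a/2 = 0.4086
P₀ = 0.419883
Lq = P₀·a^c·ρ / (c!·(1−ρ)²) = 0.419883·0.66771·0.4086/(2·0.34979)
= 0.16373

Final: 0.16373


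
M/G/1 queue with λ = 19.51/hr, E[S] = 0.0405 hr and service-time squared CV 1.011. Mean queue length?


ρ = λ·E[S] = 19.51·0.0405 = 0.7902
Lq = ρ²(1+C_s²)/(2(1−ρ)) = 0.6243·(1+1.011)/(2·0.2098)
= 0.6243·2.0110/0.4197 = 2.99163

Final: 2.99163


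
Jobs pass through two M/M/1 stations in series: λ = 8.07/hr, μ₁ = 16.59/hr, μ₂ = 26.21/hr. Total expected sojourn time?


Each node sees arrival rate λ = 8.07/hr (tandem ⇒ throughput preserved).
W₁ = 1/(μ₁−λ) = 1/(16.59−8.07) = 0.11737 hr
W₂ = 1/(μ₂−λ) = 1/(26.21−8.07) = 0.05513 hr
W_total = W₁ + W₂ = 0.11737 + 0.05513 = 0.17250 hr

Final: 0.17250 hr


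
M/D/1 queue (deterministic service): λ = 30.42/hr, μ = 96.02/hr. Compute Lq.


ρ = 30.42/96.02 = 0.3168
M/D/1: Lq = ρ²/(2(1−ρ)) = 0.1004/(2·0.6832) = 0.07346

Final: 0.07346


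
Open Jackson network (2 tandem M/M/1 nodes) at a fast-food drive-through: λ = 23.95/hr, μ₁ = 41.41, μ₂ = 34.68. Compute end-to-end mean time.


Each node sees arrival rate λ = 23.95/hr (tandem ⇒ throughput preserved).
W₁ = 1/(μ₁−λ) = 1/(41.41−23.95) = 0.05727 hr
W₂ = 1/(μ₂−λ) = 1/(34.68−23.95) = 0.09320 hr
W_total = W₁ + W₂ = 0.05727 + 0.09320 = 0.15047 hr

Final: 0.15047 hr


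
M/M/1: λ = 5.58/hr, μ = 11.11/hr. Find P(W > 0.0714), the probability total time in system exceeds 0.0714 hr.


W ~ Exponential(μ−λ) for M/M/1.
μ − λ = 11.11 − 5.58 = 5.5300
P(W > t) = e^{−(μ−λ)t} = e^{−0.3948} = 0.673786

Final: 0.673786


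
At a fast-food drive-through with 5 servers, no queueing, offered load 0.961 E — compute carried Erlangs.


B(5,0.961) = 0.002614 (Erlang-B)
Carried load = a(1 − B) = 0.961·(1 − 0.002614) = 0.961·0.997386 = 0.9585 E

Final: 0.9585 Erlangs


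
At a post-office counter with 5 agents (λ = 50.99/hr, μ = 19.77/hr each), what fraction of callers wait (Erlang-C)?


a = λ/μ = 2.5792; ρ = a/5 = 0.5158
P₀ = 0.073677 (from M/M/c formula)
C(c,a) = [a^c/(c!(1−ρ))]·P₀ = [114.12787/(120·0.4842)]·0.073677
= 1.96433·0.073677 = 0.144726

Final: 0.144726


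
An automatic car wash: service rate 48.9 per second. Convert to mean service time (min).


Mean service time = 1/μ = 1/48.9 second = 0.02045 second
In minutes: 0.02045 × 0.0166667 = 0.0003408 min

Final: 0.0003408 min


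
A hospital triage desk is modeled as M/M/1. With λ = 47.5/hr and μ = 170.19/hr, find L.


ρ = λ/μ = 47.5/170.19 = 0.2791
L = ρ/(1−ρ) = 0.2791/(1 − 0.2791) = 0.2791/0.7209 = 0.3872

Final: 0.3872


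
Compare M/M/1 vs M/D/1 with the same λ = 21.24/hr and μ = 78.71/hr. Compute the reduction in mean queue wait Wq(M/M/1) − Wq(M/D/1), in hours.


ρ = 21.24/78.71 = 0.2699
Wq(M/M/1) = ρ/(μ−λ) = 0.2699/57.47 = 0.004696 hr
Wq(M/D/1) = ρ/(2(μ−λ)) = 0.002348 hr
Savings = 0.004696 − 0.002348 = 0.002348 hr

Final: 0.002348 hr


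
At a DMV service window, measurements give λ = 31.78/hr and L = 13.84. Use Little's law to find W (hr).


W = L/λ = 13.84/31.78 = 0.4355 hr

Final: 0.4355 hr


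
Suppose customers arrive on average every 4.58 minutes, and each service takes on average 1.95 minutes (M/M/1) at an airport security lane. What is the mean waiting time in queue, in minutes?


λ = 60/4.58 = 13.1004 /hr
μ = 60/1.95 = 30.7692 /hr
ρ = λ/μ = 13.1004/30.7692 = 0.4258
Wq = ρ/(μ−λ) = 0.4258/(30.7692−13.1004) = 0.02410 hr
In minutes: 0.02410·60 = 1.446 min

Final: 1.446 min


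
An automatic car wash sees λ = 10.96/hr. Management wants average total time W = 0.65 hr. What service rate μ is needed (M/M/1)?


W = 1/(μ−λ) ⇒ μ − λ = 1/W = 1/0.65 = 1.5385
μ = λ + 1/W = 10.96 + 1.5385 = 12.4985 per hr

Final: 12.4985 /hr


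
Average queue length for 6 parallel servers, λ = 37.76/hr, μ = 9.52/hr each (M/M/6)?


a = λ/μ = 3.9664; ρ = a/6 = 0.6611
P₀ = 0.017337
Lq = P₀·a^c·ρ / (c!·(1−ρ)²) = 0.017337·3893.76936·0.6611/(720·0.11488)
= 0.53952

Final: 0.53952


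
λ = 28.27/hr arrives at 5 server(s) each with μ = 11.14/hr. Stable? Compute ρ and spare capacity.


Total capacity cμ = 5·11.14 = 55.70/hr
ρ = λ/(cμ) = 28.27/55.70 = 0.5075
Stable ⇔ ρ < 1: YES
Spare capacity = cμ − λ = 55.70 − 28.27 = 27.43/hr

Final: ρ = 0.5075; stable; margin = 27.43/hr


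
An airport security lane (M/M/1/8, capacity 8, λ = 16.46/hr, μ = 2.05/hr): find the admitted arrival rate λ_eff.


ρ = 8.0293; P_K = (1−ρ)ρ^8/(1−ρ^9) = 0.875456
λ_eff = λ(1 − P_K) = 16.46·(1 − 0.875456) = 16.46·0.124544 = 2.0500 /hr

Final: 2.0500 /hr


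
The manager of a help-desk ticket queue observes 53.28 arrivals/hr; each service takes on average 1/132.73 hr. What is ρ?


ρ = λ/μ = 53.28/132.73 = 0.4014

Final: 0.4014


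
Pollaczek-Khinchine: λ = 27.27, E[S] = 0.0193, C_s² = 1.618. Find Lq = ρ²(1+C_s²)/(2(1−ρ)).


ρ = λ·E[S] = 27.27·0.0193 = 0.5263
Lq = ρ²(1+C_s²)/(2(1−ρ)) = 0.2770·(1+1.618)/(2·0.4737)
= 0.2770·2.6180/0.9474 = 0.76548

Final: 0.76548


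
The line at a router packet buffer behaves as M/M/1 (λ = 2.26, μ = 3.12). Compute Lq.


ρ = 2.26/3.12 = 0.7244
Lq = ρ²/(1−ρ) = 0.5247/0.2756 = 1.9035

Final: 1.9035


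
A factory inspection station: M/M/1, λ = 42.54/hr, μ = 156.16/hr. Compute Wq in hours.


ρ = 42.54/156.16 = 0.2724
Wq = ρ/(μ−λ) = 0.2724/(156.16 − 42.54) = 0.2724/113.62 = 0.002398 hr

Final: 0.002398 hr


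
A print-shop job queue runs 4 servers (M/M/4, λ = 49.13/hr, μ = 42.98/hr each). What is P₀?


a = λ/μ = 49.13/42.98 = 1.1431; ρ = a/c = 0.2858
Σ_{k=0}^{3} a^k/k! (terms k=0..3) = 1.00000 + 1.14309 + 0.65333 + 0.24894 = 3.04535
Tail: a^4/(4!(1−ρ)) = 1.70735/(24·0.7142) = 0.09960
P₀ = 1/(3.04535 + 0.09960) = 1/3.14496 = 0.317969

Final: 0.317969


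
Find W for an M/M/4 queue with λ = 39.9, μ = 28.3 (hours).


a = 1.4099; ρ = 0.3525; P₀ = 0.242415
Lq = P₀·a^c·ρ/(c!(1−ρ)²) = 0.03355
Wq = Lq/λ = 0.03355/39.9 = 0.0008409 hr
W = Wq + 1/μ = 0.0008409 + 0.03534 = 0.03618 hr

Final: 0.03618 hr


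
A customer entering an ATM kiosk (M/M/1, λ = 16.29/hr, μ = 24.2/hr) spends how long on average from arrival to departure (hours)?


W = 1/(μ−λ) = 1/(24.2 − 16.29) = 1/7.91 = 0.1264 hr

Final: 0.1264 hr


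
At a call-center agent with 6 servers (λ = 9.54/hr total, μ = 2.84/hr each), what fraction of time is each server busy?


ρ = λ/(cμ) = 9.54/(6·2.84) = 9.54/17.04 = 0.5599

Final: 0.5599


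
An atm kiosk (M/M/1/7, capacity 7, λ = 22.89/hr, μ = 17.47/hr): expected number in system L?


ρ = 22.89/17.47 = 1.3102
L = ρ[1 − (K+1)ρ^K + Kρ^(K+1)] / [(1−ρ)(1−ρ^(K+1))]
Numerator: 1.3102·(1 − 8·6.629339 + 7·8.686066) = 11.487908
Denominator: (-0.3102)·(-7.686066) = 2.384572
L = 11.487908/2.384572 = 4.8176

Final: 4.8176


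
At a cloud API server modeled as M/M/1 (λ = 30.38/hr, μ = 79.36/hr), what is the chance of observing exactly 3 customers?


ρ = 30.38/79.36 = 0.3828
P_n = (1−ρ)·ρ^n = (1 − 0.3828)·0.3828^3 = 0.6172·0.056099 = 0.034624

Final: 0.034624


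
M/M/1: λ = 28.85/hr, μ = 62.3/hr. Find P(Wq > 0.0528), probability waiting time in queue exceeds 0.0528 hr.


ρ = 28.85/62.3 = 0.4631
P(Wq > t) = ρ·e^{−(μ−λ)t} = 0.4631·e^{−1.7662}
= 0.4631·0.170988 = 0.079182

Final: 0.079182


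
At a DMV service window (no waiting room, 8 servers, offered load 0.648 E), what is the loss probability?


B(c,a) = (a^c/c!) / Σ_{k=0}^{c} a^k/k!
a^8/8! = 0.0000007710
Σ terms (k=0..8): 1.00000 + 0.64800 + 0.20995 + 0.04535 + 0.007347 + 0.0009521 + 0.0001028 + 0.000009519 + 0.0000007710 = 1.911714
B = 0.0000007710/1.911714 = 0.0000004033

Final: 0.0000004033


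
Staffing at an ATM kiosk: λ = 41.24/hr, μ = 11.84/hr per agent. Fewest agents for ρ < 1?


Stability requires cμ > λ ⇔ c > λ/μ.
λ/μ = 41.24/11.84 = 3.4831
Minimum integer c = ⌊3.4831⌋ + 1 = 4
Check: 4·11.84 = 47.36 > 41.24, while 3·11.84 = 35.52 ≤ 41.24

Final: 4 servers


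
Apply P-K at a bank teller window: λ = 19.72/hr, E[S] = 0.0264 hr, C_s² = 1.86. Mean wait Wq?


ρ = λ·E[S] = 19.72·0.0264 = 0.5206
E[S²] = E[S]²(1+C_s²) = 0.0264²·(1+1.86) = 0.001993
Wq = λ·E[S²]/(2(1−ρ)) = 19.72·0.001993/(2·0.4794) = 0.04100 hr

Final: 0.04100 hr


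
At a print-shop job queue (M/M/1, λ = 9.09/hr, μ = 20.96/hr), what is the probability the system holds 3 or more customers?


ρ = 9.09/20.96 = 0.4337
P(N ≥ n) = ρ^n = 0.4337^3 = 0.081568

Final: 0.081568


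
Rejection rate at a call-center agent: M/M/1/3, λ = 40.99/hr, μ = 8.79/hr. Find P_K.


ρ = λ/μ = 40.99/8.79 = 4.6633
P_K = (1−ρ)ρ^K/(1−ρ^(K+1)) = (-3.6633·101.406812)/(1 − 472.885691)
= -371.478879/-471.885691 = 0.787222

Final: 0.787222


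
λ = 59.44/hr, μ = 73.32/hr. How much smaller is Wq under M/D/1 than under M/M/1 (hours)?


ρ = 59.44/73.32 = 0.8107
Wq(M/M/1) = ρ/(μ−λ) = 0.8107/13.88 = 0.05841 hr
Wq(M/D/1) = ρ/(2(μ−λ)) = 0.02920 hr
Savings = 0.05841 − 0.02920 = 0.02920 hr

Final: 0.02920 hr


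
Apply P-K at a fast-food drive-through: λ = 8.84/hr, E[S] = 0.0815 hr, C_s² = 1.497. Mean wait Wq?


ρ = λ·E[S] = 8.84·0.0815 = 0.7205
E[S²] = E[S]²(1+C_s²) = 0.0815²·(1+1.497) = 0.016586
Wq = λ·E[S²]/(2(1−ρ)) = 8.84·0.016586/(2·0.2795) = 0.26225 hr

Final: 0.26225 hr


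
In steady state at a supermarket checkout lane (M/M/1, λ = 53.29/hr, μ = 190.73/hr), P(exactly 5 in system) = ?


ρ = 53.29/190.73 = 0.2794
P_n = (1−ρ)·ρ^n = (1 − 0.2794)·0.2794^5 = 0.7206·0.001703 = 0.001227

Final: 0.001227


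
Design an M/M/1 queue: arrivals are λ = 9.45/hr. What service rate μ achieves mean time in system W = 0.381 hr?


W = 1/(μ−λ) ⇒ μ − λ = 1/W = 1/0.381 = 2.6247
μ = λ + 1/W = 9.45 + 2.6247 = 12.0747 per hr

Final: 12.0747 /hr


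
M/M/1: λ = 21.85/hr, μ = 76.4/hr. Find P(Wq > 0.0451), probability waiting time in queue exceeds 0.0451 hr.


ρ = 21.85/76.4 = 0.2860
P(Wq > t) = ρ·e^{−(μ−λ)t} = 0.2860·e^{−2.4602}
= 0.2860·0.085417 = 0.024429

Final: 0.024429


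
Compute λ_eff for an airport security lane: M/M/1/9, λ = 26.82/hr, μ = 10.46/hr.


ρ = 2.5641; P_K = (1−ρ)ρ^9/(1−ρ^10) = 0.610042
λ_eff = λ(1 − P_K) = 26.82·(1 − 0.610042) = 26.82·0.389958 = 10.4587 /hr

Final: 10.4587 /hr


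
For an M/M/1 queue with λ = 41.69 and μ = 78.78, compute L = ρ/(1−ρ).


ρ = λ/μ = 41.69/78.78 = 0.5292
L = ρ/(1−ρ) = 0.5292/(1 − 0.5292) = 0.5292/0.4708 = 1.1240

Final: 1.1240


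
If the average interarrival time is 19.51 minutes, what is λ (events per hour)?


λ = 1/(interarrival time) in consistent units.
1 hour = 60 min, so λ = 60/19.51 = 3.0753 per hour

Final: 3.0753 /hr


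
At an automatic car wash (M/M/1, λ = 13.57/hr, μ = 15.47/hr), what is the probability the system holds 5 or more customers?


ρ = 13.57/15.47 = 0.8772
P(N ≥ n) = ρ^n = 0.8772^5 = 0.519335

Final: 0.519335


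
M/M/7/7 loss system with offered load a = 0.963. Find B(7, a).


B(c,a) = (a^c/c!) / Σ_{k=0}^{c} a^k/k!
a^7/7! = 0.0001524
Σ terms (k=0..7): 1.00000 + 0.96300 + 0.46368 + 0.14884 + 0.03583 + 0.006902 + 0.001108 + 0.0001524 = 2.619523
B = 0.0001524/2.619523 = 0.00005817

Final: 0.00005817


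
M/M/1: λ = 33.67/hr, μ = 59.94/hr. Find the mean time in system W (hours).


W = 1/(μ−λ) = 1/(59.94 − 33.67) = 1/26.27 = 0.03807 hr

Final: 0.03807 hr


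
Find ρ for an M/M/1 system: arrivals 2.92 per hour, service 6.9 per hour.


ρ = λ/μ = 2.92/6.9 = 0.4232

Final: 0.4232


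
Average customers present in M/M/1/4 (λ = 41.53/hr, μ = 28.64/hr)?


ρ = 41.53/28.64 = 1.4501
L = ρ[1 − (K+1)ρ^K + Kρ^(K+1)] / [(1−ρ)(1−ρ^(K+1))]
Numerator: 1.4501·(1 − 5·4.421358 + 4·6.411278) = 6.580883
Denominator: (-0.4501)·(-5.411278) = 2.435453
L = 6.580883/2.435453 = 2.7021

Final: 2.7021


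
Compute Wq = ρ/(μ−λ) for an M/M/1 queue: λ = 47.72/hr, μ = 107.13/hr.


ρ = 47.72/107.13 = 0.4454
Wq = ρ/(μ−λ) = 0.4454/(107.13 − 47.72) = 0.4454/59.41 = 0.007498 hr

Final: 0.007498 hr


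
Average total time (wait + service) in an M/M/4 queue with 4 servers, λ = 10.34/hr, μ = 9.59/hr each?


a = 1.0782; ρ = 0.2696; P₀ = 0.339504
Lq = P₀·a^c·ρ/(c!(1−ρ)²) = 0.009658
Wq = Lq/λ = 0.009658/10.34 = 0.0009341 hr
W = Wq + 1/μ = 0.0009341 + 0.10428 = 0.10521 hr

Final: 0.10521 hr


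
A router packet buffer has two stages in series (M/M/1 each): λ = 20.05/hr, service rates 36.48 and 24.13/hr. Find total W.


Each node sees arrival rate λ = 20.05/hr (tandem ⇒ throughput preserved).
W₁ = 1/(μ₁−λ) = 1/(36.48−20.05) = 0.06086 hr
W₂ = 1/(μ₂−λ) = 1/(24.13−20.05) = 0.24510 hr
W_total = W₁ + W₂ = 0.06086 + 0.24510 = 0.30596 hr

Final: 0.30596 hr


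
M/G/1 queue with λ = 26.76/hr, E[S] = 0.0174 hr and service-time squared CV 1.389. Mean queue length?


ρ = λ·E[S] = 26.76·0.0174 = 0.4656
Lq = ρ²(1+C_s²)/(2(1−ρ)) = 0.2168·(1+1.389)/(2·0.5344)
= 0.2168·2.3890/1.0688 = 0.48463

Final: 0.48463


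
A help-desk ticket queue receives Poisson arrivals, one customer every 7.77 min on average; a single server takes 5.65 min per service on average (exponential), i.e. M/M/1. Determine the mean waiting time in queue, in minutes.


λ = 60/7.77 = 7.7220 /hr
μ = 60/5.65 = 10.6195 /hr
ρ = λ/μ = 7.7220/10.6195 = 0.7272
Wq = ρ/(μ−λ) = 0.7272/(10.6195−7.7220) = 0.25096 hr
In minutes: 0.25096·60 = 15.058 min

Final: 15.058 min


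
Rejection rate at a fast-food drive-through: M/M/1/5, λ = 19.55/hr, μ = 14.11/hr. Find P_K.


ρ = λ/μ = 19.55/14.11 = 1.3855
P_K = (1−ρ)ρ^K/(1−ρ^(K+1)) = (-0.3855·5.106211)/(1 − 7.074870)
= -1.968660/-6.074870 = 0.324066

Final: 0.324066


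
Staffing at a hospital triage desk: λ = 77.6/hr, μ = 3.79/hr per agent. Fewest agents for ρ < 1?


Stability requires cμ > λ ⇔ c > λ/μ.
λ/μ = 77.6/3.79 = 20.4749
Minimum integer c = ⌊20.4749⌋ + 1 = 21
Check: 21·3.79 = 79.59 > 77.6, while 20·3.79 = 75.80 ≤ 77.6

Final: 21 servers


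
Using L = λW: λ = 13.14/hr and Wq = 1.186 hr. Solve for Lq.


Lq = λWq = 13.14·1.186 = 15.5840

Final: 15.5840


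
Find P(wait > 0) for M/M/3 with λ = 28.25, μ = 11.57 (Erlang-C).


a = λ/μ = 2.4417; ρ = a/3 = 0.8139
P₀ = 0.051393 (from M/M/c formula)
C(c,a) = [a^c/(c!(1−ρ))]·P₀ = [14.55644/(6·0.1861)]·0.051393
= 13.03545·0.051393 = 0.669929

Final: 0.669929


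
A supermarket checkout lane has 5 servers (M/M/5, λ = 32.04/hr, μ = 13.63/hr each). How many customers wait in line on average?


a = λ/μ = 2.3507; ρ = a/5 = 0.4701
P₀ = 0.093636
Lq = P₀·a^c·ρ / (c!·(1−ρ)²) = 0.093636·71.77666·0.4701/(120·0.28075)
= 0.09379

Final: 0.09379


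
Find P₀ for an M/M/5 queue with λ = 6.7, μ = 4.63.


a = λ/μ = 6.7/4.63 = 1.4471; ρ = a/c = 0.2894
Σ_{k=0}^{4} a^k/k! (terms k=0..4) = 1.00000 + 1.44708 + 1.04703 + 0.50505 + 0.18271 = 4.18187
Tail: a^5/(5!(1−ρ)) = 6.34555/(120·0.7106) = 0.07442
P₀ = 1/(4.18187 + 0.07442) = 1/4.25628 = 0.234947

Final: 0.234947


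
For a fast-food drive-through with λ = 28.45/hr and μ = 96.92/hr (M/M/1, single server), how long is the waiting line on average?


ρ = 28.45/96.92 = 0.2935
Lq = ρ²/(1−ρ) = 0.08617/0.7065 = 0.1220

Final: 0.1220


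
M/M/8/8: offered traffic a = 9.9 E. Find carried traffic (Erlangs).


B(8,9.9) = 0.333615 (Erlang-B)
Carried load = a(1 − B) = 9.9·(1 − 0.333615) = 9.9·0.666385 = 6.5972 E

Final: 6.5972 Erlangs


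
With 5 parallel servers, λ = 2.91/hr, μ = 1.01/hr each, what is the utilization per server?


ρ = λ/(cμ) = 2.91/(5·1.01) = 2.91/5.05 = 0.5762

Final: 0.5762


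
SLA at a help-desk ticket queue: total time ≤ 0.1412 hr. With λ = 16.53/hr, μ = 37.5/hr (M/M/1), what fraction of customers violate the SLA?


W ~ Exponential(μ−λ) for M/M/1.
μ − λ = 37.5 − 16.53 = 20.9700
P(W > t) = e^{−(μ−λ)t} = e^{−2.9610} = 0.051769

Final: 0.051769


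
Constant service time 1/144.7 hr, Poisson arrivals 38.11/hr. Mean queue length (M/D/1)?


ρ = 38.11/144.7 = 0.2634
M/D/1: Lq = ρ²/(2(1−ρ)) = 0.06937/(2·0.7366) = 0.04708

Final: 0.04708


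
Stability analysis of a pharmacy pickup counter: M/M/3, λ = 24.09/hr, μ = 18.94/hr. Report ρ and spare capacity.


Total capacity cμ = 3·18.94 = 56.82/hr
ρ = λ/(cμ) = 24.09/56.82 = 0.4240
Stable ⇔ ρ < 1: YES
Spare capacity = cμ − λ = 56.82 − 24.09 = 32.73/hr

Final: ρ = 0.4240; stable; margin = 32.73/hr


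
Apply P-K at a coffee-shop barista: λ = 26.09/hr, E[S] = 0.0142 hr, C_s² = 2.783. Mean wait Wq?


ρ = λ·E[S] = 26.09·0.0142 = 0.3705
E[S²] = E[S]²(1+C_s²) = 0.0142²·(1+2.783) = 0.0007628
Wq = λ·E[S²]/(2(1−ρ)) = 26.09·0.0007628/(2·0.6295) = 0.01581 hr

Final: 0.01581 hr


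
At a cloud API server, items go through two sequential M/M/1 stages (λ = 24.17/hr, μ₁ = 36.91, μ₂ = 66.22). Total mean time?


Each node sees arrival rate λ = 24.17/hr (tandem ⇒ throughput preserved).
W₁ = 1/(μ₁−λ) = 1/(36.91−24.17) = 0.07849 hr
W₂ = 1/(μ₂−λ) = 1/(66.22−24.17) = 0.02378 hr
W_total = W₁ + W₂ = 0.07849 + 0.02378 = 0.10227 hr

Final: 0.10227 hr


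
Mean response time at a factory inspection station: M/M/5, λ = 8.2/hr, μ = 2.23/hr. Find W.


a = 3.6771; ρ = 0.7354; P₀ = 0.020611
Lq = P₀·a^c·ρ/(c!(1−ρ)²) = 1.21316
Wq = Lq/λ = 1.21316/8.2 = 0.14795 hr
W = Wq + 1/μ = 0.14795 + 0.44843 = 0.59638 hr

Final: 0.59638 hr


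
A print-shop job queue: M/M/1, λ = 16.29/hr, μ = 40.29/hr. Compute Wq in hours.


ρ = 16.29/40.29 = 0.4043
Wq = ρ/(μ−λ) = 0.4043/(40.29 − 16.29) = 0.4043/24.00 = 0.01685 hr

Final: 0.01685 hr


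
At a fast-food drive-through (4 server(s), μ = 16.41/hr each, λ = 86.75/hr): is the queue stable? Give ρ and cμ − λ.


Total capacity cμ = 4·16.41 = 65.64/hr
ρ = λ/(cμ) = 86.75/65.64 = 1.3216
Stable ⇔ ρ < 1: NO
Spare capacity = cμ − λ = 65.64 − 86.75 = -21.11/hr

Final: ρ = 1.3216; unstable; margin = -21.11/hr


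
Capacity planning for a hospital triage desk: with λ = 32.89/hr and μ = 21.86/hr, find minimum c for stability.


Stability requires cμ > λ ⇔ c > λ/μ.
λ/μ = 32.89/21.86 = 1.5046
Minimum integer c = ⌊1.5046⌋ + 1 = 2
Check: 2·21.86 = 43.72 > 32.89, while 1·21.86 = 21.86 ≤ 32.89

Final: 2 servers


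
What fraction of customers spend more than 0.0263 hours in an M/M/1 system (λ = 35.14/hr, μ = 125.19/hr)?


W ~ Exponential(μ−λ) for M/M/1.
μ − λ = 125.19 − 35.14 = 90.0500
P(W > t) = e^{−(μ−λ)t} = e^{−2.3683} = 0.093638

Final: 0.093638


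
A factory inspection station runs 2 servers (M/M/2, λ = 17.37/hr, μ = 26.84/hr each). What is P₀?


a = λ/μ = 17.37/26.84 = 0.6472; ρ = a/c = 0.3236
Σ_{k=0}^{1} a^k/k! (terms k=0..1) = 1.00000 + 0.64717 = 1.64717
Tail: a^2/(2!(1−ρ)) = 0.41883/(2·0.6764) = 0.30959
P₀ = 1/(1.64717 + 0.30959) = 1/1.95676 = 0.511049

Final: 0.511049


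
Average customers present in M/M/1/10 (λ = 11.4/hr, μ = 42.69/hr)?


ρ = 11.4/42.69 = 0.2670
L = ρ[1 − (K+1)ρ^K + Kρ^(K+1)] / [(1−ρ)(1−ρ^(K+1))]
Numerator: 0.2670·(1 − 11·0.000001844 + 10·0.0000004925) = 0.267037
Denominator: (0.7330)·(1.000000) = 0.732958
L = 0.267037/0.732958 = 0.3643

Final: 0.3643


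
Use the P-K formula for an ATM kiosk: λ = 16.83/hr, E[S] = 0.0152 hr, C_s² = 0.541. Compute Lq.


ρ = λ·E[S] = 16.83·0.0152 = 0.2558
Lq = ρ²(1+C_s²)/(2(1−ρ)) = 0.06544·(1+0.541)/(2·0.7442)
= 0.06544·1.5410/1.4884 = 0.06776

Final: 0.06776


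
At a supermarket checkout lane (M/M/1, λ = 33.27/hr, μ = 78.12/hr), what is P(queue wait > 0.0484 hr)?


ρ = 33.27/78.12 = 0.4259
P(Wq > t) = ρ·e^{−(μ−λ)t} = 0.4259·e^{−2.1707}
= 0.4259·0.114093 = 0.048590

Final: 0.048590


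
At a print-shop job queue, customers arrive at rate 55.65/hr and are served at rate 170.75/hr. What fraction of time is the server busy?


ρ = λ/μ = 55.65/170.75 = 0.3259

Final: 0.3259


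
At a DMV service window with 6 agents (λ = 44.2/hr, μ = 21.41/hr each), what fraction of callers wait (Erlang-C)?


a = λ/μ = 2.0645; ρ = a/6 = 0.3441
P₀ = 0.126660 (from M/M/c formula)
C(c,a) = [a^c/(c!(1−ρ))]·P₀ = [77.41651/(720·0.6559)]·0.126660
= 0.16393·0.126660 = 0.020763

Final: 0.020763


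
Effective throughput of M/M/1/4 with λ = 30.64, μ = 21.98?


ρ = 1.3940; P_K = (1−ρ)ρ^4/(1−ρ^5) = 0.348924
λ_eff = λ(1 − P_K) = 30.64·(1 − 0.348924) = 30.64·0.651076 = 19.9490 /hr

Final: 19.9490 /hr


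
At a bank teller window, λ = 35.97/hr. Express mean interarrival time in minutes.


Mean interarrival time = 1/λ = 1/35.97 hour = 0.02780 hour
In minutes: 0.02780 × 60 = 1.6681 min

Final: 1.6681 min


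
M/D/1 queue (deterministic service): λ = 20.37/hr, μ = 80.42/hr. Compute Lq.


ρ = 20.37/80.42 = 0.2533
M/D/1: Lq = ρ²/(2(1−ρ)) = 0.06416/(2·0.7467) = 0.04296

Final: 0.04296


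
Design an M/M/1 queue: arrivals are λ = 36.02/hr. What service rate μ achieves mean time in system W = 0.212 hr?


W = 1/(μ−λ) ⇒ μ − λ = 1/W = 1/0.212 = 4.7170
μ = λ + 1/W = 36.02 + 4.7170 = 40.7370 per hr

Final: 40.7370 /hr


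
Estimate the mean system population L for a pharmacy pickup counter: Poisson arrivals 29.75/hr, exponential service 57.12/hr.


ρ = λ/μ = 29.75/57.12 = 0.5208
L = ρ/(1−ρ) = 0.5208/(1 − 0.5208) = 0.5208/0.4792 = 1.0870

Final: 1.0870


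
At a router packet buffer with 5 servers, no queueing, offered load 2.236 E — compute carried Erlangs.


B(5,2.236) = 0.051148 (Erlang-B)
Carried load = a(1 − B) = 2.236·(1 − 0.051148) = 2.236·0.948852 = 2.1216 E

Final: 2.1216 Erlangs


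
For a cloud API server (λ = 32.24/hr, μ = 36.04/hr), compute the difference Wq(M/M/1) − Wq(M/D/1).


ρ = 32.24/36.04 = 0.8946
Wq(M/M/1) = ρ/(μ−λ) = 0.8946/3.80 = 0.23541 hr
Wq(M/D/1) = ρ/(2(μ−λ)) = 0.11771 hr
Savings = 0.23541 − 0.11771 = 0.11771 hr

Final: 0.11771 hr


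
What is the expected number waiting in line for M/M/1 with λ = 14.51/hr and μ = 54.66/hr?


ρ = 14.51/54.66 = 0.2655
Lq = ρ²/(1−ρ) = 0.07047/0.7345 = 0.09594

Final: 0.09594


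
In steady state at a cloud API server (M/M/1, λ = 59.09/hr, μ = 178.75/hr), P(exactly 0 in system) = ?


ρ = 59.09/178.75 = 0.3306
P_n = (1−ρ)·ρ^n = (1 − 0.3306)·0.3306^0 = 0.6694·1.000000 = 0.669427

Final: 0.669427


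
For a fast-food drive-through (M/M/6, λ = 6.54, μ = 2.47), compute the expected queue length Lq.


a = λ/μ = 2.6478; ρ = a/6 = 0.4413
P₀ = 0.070245
Lq = P₀·a^c·ρ / (c!·(1−ρ)²) = 0.070245·344.57580·0.4413/(720·0.31215)
= 0.04753

Final: 0.04753


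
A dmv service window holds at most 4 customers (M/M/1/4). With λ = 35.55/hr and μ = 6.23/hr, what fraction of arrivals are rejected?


ρ = λ/μ = 35.55/6.23 = 5.7063
P_K = (1−ρ)ρ^K/(1−ρ^(K+1)) = (-4.7063·1060.245001)/(1 − 6050.033676)
= -4989.788674/-6049.033676 = 0.824890

Final: 0.824890


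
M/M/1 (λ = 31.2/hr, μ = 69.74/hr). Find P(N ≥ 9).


ρ = 31.2/69.74 = 0.4474
P(N ≥ n) = ρ^n = 0.4474^9 = 0.0007179

Final: 0.0007179


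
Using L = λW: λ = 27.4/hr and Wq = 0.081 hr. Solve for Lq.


Lq = λWq = 27.4·0.081 = 2.2194

Final: 2.2194


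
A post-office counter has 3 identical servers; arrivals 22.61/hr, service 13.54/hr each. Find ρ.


ρ = λ/(cμ) = 22.61/(3·13.54) = 22.61/40.62 = 0.5566

Final: 0.5566


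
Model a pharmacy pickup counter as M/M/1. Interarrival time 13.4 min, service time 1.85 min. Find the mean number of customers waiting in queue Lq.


λ = 60/13.4 = 4.4776 /hr
μ = 60/1.85 = 32.4324 /hr
ρ = λ/μ = 4.4776/32.4324 = 0.1381
Lq = ρ²/(1−ρ) = 0.01906/0.8619 = 0.02211

Final: 0.02211


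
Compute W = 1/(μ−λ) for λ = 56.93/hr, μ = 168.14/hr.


W = 1/(μ−λ) = 1/(168.14 − 56.93) = 1/111.21 = 0.008992 hr

Final: 0.008992 hr


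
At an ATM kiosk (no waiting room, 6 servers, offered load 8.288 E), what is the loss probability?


B(c,a) = (a^c/c!) / Σ_{k=0}^{c} a^k/k!
a^6/6! = 450.159021
Σ terms (k=0..6): 1.00000 + 8.28800 + 34.34547 + 94.88509 + 196.60191 + 325.88732 + 450.15902 = 1111.166814
B = 450.159021/1111.166814 = 0.405123

Final: 0.405123


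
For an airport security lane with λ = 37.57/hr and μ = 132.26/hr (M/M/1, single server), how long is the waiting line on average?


ρ = 37.57/132.26 = 0.2841
Lq = ρ²/(1−ρ) = 0.08069/0.7159 = 0.1127

Final: 0.1127


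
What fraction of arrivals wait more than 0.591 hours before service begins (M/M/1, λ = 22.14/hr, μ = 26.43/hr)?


ρ = 22.14/26.43 = 0.8377
P(Wq > t) = ρ·e^{−(μ−λ)t} = 0.8377·e^{−2.5354}
= 0.8377·0.079231 = 0.066370

Final: 0.066370


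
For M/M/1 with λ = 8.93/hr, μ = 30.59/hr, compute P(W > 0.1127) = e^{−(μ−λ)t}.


W ~ Exponential(μ−λ) for M/M/1.
μ − λ = 30.59 − 8.93 = 21.6600
P(W > t) = e^{−(μ−λ)t} = e^{−2.4411} = 0.087067

Final: 0.087067


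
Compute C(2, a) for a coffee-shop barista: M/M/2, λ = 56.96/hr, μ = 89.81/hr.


a = λ/μ = 0.6342; ρ = a/2 = 0.3171
P₀ = 0.518472 (from M/M/c formula)
C(c,a) = [a^c/(c!(1−ρ))]·P₀ = [0.40224/(2·0.6829)]·0.518472
= 0.29452·0.518472 = 0.152699

Final: 0.152699


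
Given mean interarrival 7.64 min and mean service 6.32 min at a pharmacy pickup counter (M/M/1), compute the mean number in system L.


λ = 60/7.64 = 7.8534 /hr
μ = 60/6.32 = 9.4937 /hr
ρ = λ/μ = 7.8534/9.4937 = 0.8272
L = ρ/(1−ρ) = 0.8272/0.1728 = 4.7879

Final: 4.7879


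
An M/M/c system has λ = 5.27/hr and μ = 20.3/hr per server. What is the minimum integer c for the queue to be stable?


Stability requires cμ > λ ⇔ c > λ/μ.
λ/μ = 5.27/20.3 = 0.2596
Minimum integer c = ⌊0.2596⌋ + 1 = 1
Check: 1·20.3 = 20.30 > 5.27, while 0·20.3 = 0.00 ≤ 5.27

Final: 1 servers


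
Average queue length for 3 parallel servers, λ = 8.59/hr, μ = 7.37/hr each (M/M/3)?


a = λ/μ = 1.1655; ρ = a/3 = 0.3885
P₀ = 0.305220
Lq = P₀·a^c·ρ / (c!·(1−ρ)²) = 0.305220·1.58335·0.3885/(6·0.37392)
= 0.08369

Final: 0.08369


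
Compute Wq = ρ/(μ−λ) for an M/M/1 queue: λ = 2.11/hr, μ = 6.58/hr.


ρ = 2.11/6.58 = 0.3207
Wq = ρ/(μ−λ) = 0.3207/(6.58 − 2.11) = 0.3207/4.47 = 0.07174 hr

Final: 0.07174 hr


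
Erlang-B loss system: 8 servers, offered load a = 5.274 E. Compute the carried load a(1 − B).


B(8,5.274) = 0.083345 (Erlang-B)
Carried load = a(1 − B) = 5.274·(1 − 0.083345) = 5.274·0.916655 = 4.8344 E

Final: 4.8344 Erlangs


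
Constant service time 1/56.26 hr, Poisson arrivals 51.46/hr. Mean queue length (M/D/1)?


ρ = 51.46/56.26 = 0.9147
M/D/1: Lq = ρ²/(2(1−ρ)) = 0.8366/(2·0.08532) = 4.90308

Final: 4.90308


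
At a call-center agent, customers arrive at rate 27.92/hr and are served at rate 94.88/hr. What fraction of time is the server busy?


ρ = λ/μ = 27.92/94.88 = 0.2943

Final: 0.2943


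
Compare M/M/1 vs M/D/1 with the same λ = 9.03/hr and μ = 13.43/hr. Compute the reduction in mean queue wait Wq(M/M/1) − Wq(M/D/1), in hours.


ρ = 9.03/13.43 = 0.6724
Wq(M/M/1) = ρ/(μ−λ) = 0.6724/4.40 = 0.15281 hr
Wq(M/D/1) = ρ/(2(μ−λ)) = 0.07641 hr
Savings = 0.15281 − 0.07641 = 0.07641 hr

Final: 0.07641 hr


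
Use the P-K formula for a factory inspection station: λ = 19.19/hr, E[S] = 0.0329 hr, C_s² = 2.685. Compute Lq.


ρ = λ·E[S] = 19.19·0.0329 = 0.6314
Lq = ρ²(1+C_s²)/(2(1−ρ)) = 0.3986·(1+2.685)/(2·0.3686)
= 0.3986·3.6850/0.7373 = 1.99221

Final: 1.99221


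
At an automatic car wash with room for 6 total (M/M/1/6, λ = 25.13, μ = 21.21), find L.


ρ = 25.13/21.21 = 1.1848
L = ρ[1 − (K+1)ρ^K + Kρ^(K+1)] / [(1−ρ)(1−ρ^(K+1))]
Numerator: 1.1848·(1 − 7·2.766374 + 6·3.277651) = 1.541790
Denominator: (-0.1848)·(-2.277651) = 0.420952
L = 1.541790/0.420952 = 3.6626

Final: 3.6626


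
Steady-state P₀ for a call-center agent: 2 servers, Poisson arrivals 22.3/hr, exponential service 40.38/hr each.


a = λ/μ = 22.3/40.38 = 0.5523; ρ = a/c = 0.2761
Σ_{k=0}^{1} a^k/k! (terms k=0..1) = 1.00000 + 0.55225 = 1.55225
Tail: a^2/(2!(1−ρ)) = 0.30498/(2·0.7239) = 0.21066
P₀ = 1/(1.55225 + 0.21066) = 1/1.76291 = 0.567242

Final: 0.567242


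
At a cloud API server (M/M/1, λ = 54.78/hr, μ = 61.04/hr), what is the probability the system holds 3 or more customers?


ρ = 54.78/61.04 = 0.8974
P(N ≥ n) = ρ^n = 0.8974^3 = 0.722807

Final: 0.722807


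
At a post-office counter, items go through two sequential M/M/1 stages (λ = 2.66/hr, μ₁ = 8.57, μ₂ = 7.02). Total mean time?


Each node sees arrival rate λ = 2.66/hr (tandem ⇒ throughput preserved).
W₁ = 1/(μ₁−λ) = 1/(8.57−2.66) = 0.16920 hr
W₂ = 1/(μ₂−λ) = 1/(7.02−2.66) = 0.22936 hr
W_total = W₁ + W₂ = 0.16920 + 0.22936 = 0.39856 hr

Final: 0.39856 hr


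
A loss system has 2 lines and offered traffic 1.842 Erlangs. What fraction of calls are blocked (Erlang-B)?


B(c,a) = (a^c/c!) / Σ_{k=0}^{c} a^k/k!
a^2/2! = 1.696482
Σ terms (k=0..2): 1.00000 + 1.84200 + 1.69648 = 4.538482
B = 1.696482/4.538482 = 0.373799

Final: 0.373799


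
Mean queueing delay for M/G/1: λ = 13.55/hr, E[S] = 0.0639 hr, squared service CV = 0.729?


ρ = λ·E[S] = 13.55·0.0639 = 0.8658
E[S²] = E[S]²(1+C_s²) = 0.0639²·(1+0.729) = 0.007060
Wq = λ·E[S²]/(2(1−ρ)) = 13.55·0.007060/(2·0.1342) = 0.35653 hr

Final: 0.35653 hr


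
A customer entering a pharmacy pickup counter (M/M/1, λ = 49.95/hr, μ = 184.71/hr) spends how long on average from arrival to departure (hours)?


W = 1/(μ−λ) = 1/(184.71 − 49.95) = 1/134.76 = 0.007421 hr

Final: 0.007421 hr


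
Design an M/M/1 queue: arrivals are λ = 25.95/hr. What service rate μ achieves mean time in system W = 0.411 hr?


W = 1/(μ−λ) ⇒ μ − λ = 1/W = 1/0.411 = 2.4331
μ = λ + 1/W = 25.95 + 2.4331 = 28.3831 per hr

Final: 28.3831 /hr


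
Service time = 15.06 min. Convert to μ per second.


μ = 1/(service time) in consistent units.
1 second = 0.0166667 min, so μ = 0.0166667/15.06 = 0.001107 per second

Final: 0.001107 /sec


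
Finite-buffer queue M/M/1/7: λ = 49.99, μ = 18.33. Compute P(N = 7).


ρ = λ/μ = 49.99/18.33 = 2.7272
P_K = (1−ρ)ρ^K/(1−ρ^(K+1)) = (-1.7272·1122.133951)/(1 − 3060.309668)
= -1938.175717/-3059.309668 = 0.633534

Final: 0.633534


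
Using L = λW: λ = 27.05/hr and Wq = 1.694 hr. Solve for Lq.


Lq = λWq = 27.05·1.694 = 45.8227

Final: 45.8227


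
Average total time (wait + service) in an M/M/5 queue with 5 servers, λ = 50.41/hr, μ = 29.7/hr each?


a = 1.6973; ρ = 0.3395; P₀ = 0.182609
Lq = P₀·a^c·ρ/(c!(1−ρ)²) = 0.01668
Wq = Lq/λ = 0.01668/50.41 = 0.0003308 hr
W = Wq + 1/μ = 0.0003308 + 0.03367 = 0.03400 hr

Final: 0.03400 hr


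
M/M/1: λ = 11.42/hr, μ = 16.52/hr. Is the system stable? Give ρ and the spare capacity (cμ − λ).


Total capacity cμ = 1·16.52 = 16.52/hr
ρ = λ/(cμ) = 11.42/16.52 = 0.6913
Stable ⇔ ρ < 1: YES
Spare capacity = cμ − λ = 16.52 − 11.42 = 5.10/hr

Final: ρ = 0.6913; stable; margin = 5.10/hr


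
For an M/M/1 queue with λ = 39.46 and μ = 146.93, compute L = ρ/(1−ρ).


ρ = λ/μ = 39.46/146.93 = 0.2686
L = ρ/(1−ρ) = 0.2686/(1 − 0.2686) = 0.2686/0.7314 = 0.3672

Final: 0.3672


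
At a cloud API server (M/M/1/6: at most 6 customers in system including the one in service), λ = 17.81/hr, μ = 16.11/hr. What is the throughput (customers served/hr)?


ρ = 1.1055; P_K = (1−ρ)ρ^6/(1−ρ^7) = 0.189192
λ_eff = λ(1 − P_K) = 17.81·(1 − 0.189192) = 17.81·0.810808 = 14.4405 /hr

Final: 14.4405 /hr


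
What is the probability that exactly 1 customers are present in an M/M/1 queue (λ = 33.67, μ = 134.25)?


ρ = 33.67/134.25 = 0.2508
P_n = (1−ρ)·ρ^n = (1 − 0.2508)·0.2508^1 = 0.7492·0.250801 = 0.187900

Final: 0.187900


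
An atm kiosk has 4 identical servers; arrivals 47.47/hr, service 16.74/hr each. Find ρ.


ρ = λ/(cμ) = 47.47/(4·16.74) = 47.47/66.96 = 0.7089

Final: 0.7089


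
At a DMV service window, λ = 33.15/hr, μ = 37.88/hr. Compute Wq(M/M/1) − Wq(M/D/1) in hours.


ρ = 33.15/37.88 = 0.8751
Wq(M/M/1) = ρ/(μ−λ) = 0.8751/4.73 = 0.18502 hr
Wq(M/D/1) = ρ/(2(μ−λ)) = 0.09251 hr
Savings = 0.18502 − 0.09251 = 0.09251 hr

Final: 0.09251 hr


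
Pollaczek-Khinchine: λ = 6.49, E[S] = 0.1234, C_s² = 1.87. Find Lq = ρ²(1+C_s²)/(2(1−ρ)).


ρ = λ·E[S] = 6.49·0.1234 = 0.8009
Lq = ρ²(1+C_s²)/(2(1−ρ)) = 0.6414·(1+1.87)/(2·0.1991)
= 0.6414·2.8700/0.3983 = 4.62196

Final: 4.62196
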